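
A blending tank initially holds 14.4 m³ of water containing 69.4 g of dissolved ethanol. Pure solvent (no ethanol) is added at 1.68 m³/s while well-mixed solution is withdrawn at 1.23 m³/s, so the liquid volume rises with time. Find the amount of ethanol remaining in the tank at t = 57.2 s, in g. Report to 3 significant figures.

4.21 g

Total volume: dV/dt = Q_in − Q_out = 0.45000 m³/s, so V(t) = 14.4 + 0.45000 t and V(57.2) = 40.140 m³.
Species balance (pure solvent in): dm/dt = −Q_out · m/V(t).
dm/m = −Q_out dt/(V₀ + 0.45000 t); integrating gives ln(m/m₀) = −(Q_out/(Q_in−Q_out)) ln(V/V₀).
m = m₀ (V₀/V)^(Q_out/(Q_in−Q_out)) = 69.4 × (14.4/40.140)^(2.7333) = 4.2115 g.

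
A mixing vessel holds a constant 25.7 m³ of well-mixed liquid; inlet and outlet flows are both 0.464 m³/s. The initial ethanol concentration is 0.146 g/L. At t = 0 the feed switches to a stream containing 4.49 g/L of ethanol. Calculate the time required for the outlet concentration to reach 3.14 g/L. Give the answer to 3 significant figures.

Unsteady species balance (constant V, well mixed): V dC/dt = Q(C_in − C), so τ = V/Q = 55.388 s.
C(t) = C_in + (C₀ − C_in) e^(−t/τ). Set C = 3.14 and solve for t:
e^(−t/τ) = (C − C_in)/(C₀ − C_in) = (3.14 − 4.49)/(0.146 − 4.49) = 0.31077
t = −τ ln(…) = 55.388 × 1.1687 = 64.731 s.

64.7 s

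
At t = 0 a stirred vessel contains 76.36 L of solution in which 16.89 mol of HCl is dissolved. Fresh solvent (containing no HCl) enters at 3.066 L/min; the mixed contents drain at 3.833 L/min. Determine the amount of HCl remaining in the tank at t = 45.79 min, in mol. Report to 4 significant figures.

0.7772 mol

Let m(t) be the amount of HCl. Volume: V(t) = V₀ + (Q_in − Q_out) t = 76.36 − 0.767000 t; V(45.79) = 41.2391 L.
Species balance (pure solvent in): dm/dt = −Q_out · m/V(t).
dm/m = −Q_out dt/(V₀ − 0.767000 t); integrating gives ln(m/m₀) = −(Q_out/(Q_in−Q_out)) ln(V/V₀).
m = m₀ (V₀/V)^(Q_out/(Q_in−Q_out)) = 16.89 × (76.36/41.2391)^(-4.99739) = 0.777217 mol.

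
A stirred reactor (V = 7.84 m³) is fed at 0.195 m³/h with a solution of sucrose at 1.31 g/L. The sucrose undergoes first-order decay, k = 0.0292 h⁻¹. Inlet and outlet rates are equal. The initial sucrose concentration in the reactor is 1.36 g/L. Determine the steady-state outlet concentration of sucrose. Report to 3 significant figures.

Accumulation = in − out − consumed: V dC/dt = Q C_in − Q C − k V C.
Steady state (dC/dt = 0): C_ss = Q C_in/(Q + kV) = C_in/(1 + kV/Q).
C_ss = 0.195·1.31/(0.195 + 0.0292·7.84) = 0.25545/0.42393 = 0.60258 g/L.

0.603 g/L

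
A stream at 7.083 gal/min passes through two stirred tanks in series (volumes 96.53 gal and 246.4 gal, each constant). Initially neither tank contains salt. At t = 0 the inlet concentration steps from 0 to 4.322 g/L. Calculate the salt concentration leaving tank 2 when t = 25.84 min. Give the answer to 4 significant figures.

1.359 g/L

Time constants: τᵢ = Vᵢ/Q for each well-mixed tank.
τ₁ = 96.53/7.083 = 13.6284 min; τ₂ = 246.4/7.083 = 34.7875 min.
Solving the cascade with C₁(0)=C₂(0)=0 gives C₂(t) = C_in[1 − (τ₁ e^(−t/τ₁) − τ₂ e^(−t/τ₂))/(τ₁ − τ₂)].
At t = 25.84: e^(−t/τ₁) = 0.150162, e^(−t/τ₂) = 0.475782.
C₂ = 4.322·[1 − (13.6284·0.150162 − 34.7875·0.475782)/(-21.1591)] = 4.322·0.314489 = 1.35922 g/L.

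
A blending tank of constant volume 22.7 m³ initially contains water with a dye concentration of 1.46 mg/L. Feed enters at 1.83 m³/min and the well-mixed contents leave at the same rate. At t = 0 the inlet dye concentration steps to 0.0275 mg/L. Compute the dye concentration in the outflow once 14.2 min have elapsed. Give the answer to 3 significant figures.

Mass balance on the solute (V constant): V dC/dt = Q(C_in − C).
So dC/dt = (C_in − C)/τ with τ = V/Q = 22.7/1.83 = 12.404 min.
Solution: C(t) = C_in + (C₀ − C_in) e^(−t/τ).
C(14.2) = 0.0275 + (1.46 − 0.0275)·e^(−14.2/12.404) = 0.0275 + (1.4325)·0.31830 = 0.48347 mg/L.

0.483 mg/L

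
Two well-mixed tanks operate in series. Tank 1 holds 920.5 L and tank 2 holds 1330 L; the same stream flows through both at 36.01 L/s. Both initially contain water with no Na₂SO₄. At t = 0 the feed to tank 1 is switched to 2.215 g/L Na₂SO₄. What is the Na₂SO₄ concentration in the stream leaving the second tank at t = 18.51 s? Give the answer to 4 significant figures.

Each tank obeys Vᵢ dCᵢ/dt = Q(Cᵢ₋₁ − Cᵢ), so τᵢ = Vᵢ/Q.
τ₁ = 920.5/36.01 = 25.5623 s; τ₂ = 1330/36.01 = 36.9342 s.
Tank 1: C₁ = C_in(1 − e^(−t/τ₁)). Tank 2 (τ₁ ≠ τ₂): C₂ = C_in[1 − (τ₁ e^(−t/τ₁) − τ₂ e^(−t/τ₂))/(τ₁ − τ₂)].
At t = 18.51: e^(−t/τ₁) = 0.484755, e^(−t/τ₂) = 0.605826.
C₂ = 2.215·[1 − (25.5623·0.484755 − 36.9342·0.605826)/(-11.3718)] = 2.215·0.122021 = 0.270277 g/L.

0.2703 g/L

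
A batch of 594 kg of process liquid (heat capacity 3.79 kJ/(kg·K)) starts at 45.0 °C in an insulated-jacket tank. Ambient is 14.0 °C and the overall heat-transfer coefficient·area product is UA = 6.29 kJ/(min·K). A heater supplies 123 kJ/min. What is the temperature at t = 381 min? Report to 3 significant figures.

Lumped-capacitance energy balance: M c_p dT/dt = UA(T_amb − T) + Q̇.
dT/dt = (T_ss − T)/τ with T_ss = T_amb + Q̇/UA = 14.0 + 123/6.29 = 33.555 °C, τ = M c_p/UA = 594·3.79/6.29 = 357.91 min.
This is linear first-order; T(t) = T_ss + (T₀ − T_ss) e^(−t/τ).
T(381) = 33.555 + (11.445)·0.34490 = 37.502 °C.

37.5 °C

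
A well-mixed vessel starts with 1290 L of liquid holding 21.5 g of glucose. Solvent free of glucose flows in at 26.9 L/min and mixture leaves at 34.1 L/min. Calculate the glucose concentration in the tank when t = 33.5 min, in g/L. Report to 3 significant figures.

0.00769 g/L

Total volume: dV/dt = Q_in − Q_out = -7.2000 L/min, so V(t) = 1290 − 7.2000 t and V(33.5) = 1048.8 L.
No glucose enters, so dm/dt = −Q_out · (m/V).
Separate: dm/m = −Q_out dt/V(t) ⇒ ln(m/m₀) = −(Q_out/(Q_in−Q_out)) ln(V/V₀).
m = m₀ (V₀/V)^(Q_out/(Q_in−Q_out)) = 21.5 × (1290/1048.8)^(-4.7361) = 8.0663 g.
C = m/V = 8.0663/1048.8 = 0.0076910 g/L.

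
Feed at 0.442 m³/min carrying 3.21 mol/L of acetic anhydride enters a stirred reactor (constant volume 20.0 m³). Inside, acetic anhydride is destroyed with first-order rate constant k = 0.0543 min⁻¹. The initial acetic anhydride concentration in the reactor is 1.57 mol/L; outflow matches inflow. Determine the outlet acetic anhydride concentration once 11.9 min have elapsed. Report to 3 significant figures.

1.19 mol/L

Species balance: V dC/dt = Q C_in − Q C − k V C.
dC/dt = (Q/V) C_in − (Q/V + k) C; effective rate a = Q/V + k = 0.022100 + 0.0543 = 0.076400 min⁻¹.
C_ss = Q C_in/(Q + kV) = 0.92855 mol/L; C(t) = C_ss + (C₀ − C_ss) e^(−a t).
C(11.9) = 0.92855 + (0.64145)·e^(−0.076400·11.9) = 0.92855 + (0.64145)·0.40286 = 1.1870 mol/L.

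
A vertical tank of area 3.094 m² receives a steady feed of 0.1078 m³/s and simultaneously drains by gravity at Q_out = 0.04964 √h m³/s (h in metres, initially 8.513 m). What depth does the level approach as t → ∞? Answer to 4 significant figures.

Level balance: A dh/dt = 0.1078 − 0.04964 √h. Setting dh/dt = 0:
Q_in = 0.04964 √h_ss ⇒ √h_ss = 0.1078/0.04964 = 2.17164.
h_ss = 2.17164² = 4.71600 m. (Since h₀ = 8.513 m > h_ss, the level will fall toward this value.)

4.716 m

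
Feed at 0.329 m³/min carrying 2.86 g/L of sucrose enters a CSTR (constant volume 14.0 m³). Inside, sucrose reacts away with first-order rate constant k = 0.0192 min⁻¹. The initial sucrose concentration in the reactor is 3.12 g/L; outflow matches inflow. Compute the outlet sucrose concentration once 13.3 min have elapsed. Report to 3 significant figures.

Accumulation = in − out − consumed: V dC/dt = Q C_in − Q C − k V C.
This is linear with rate a = Q/V + k = 0.042700 min⁻¹.
C_ss = Q C_in/(Q + kV) = 1.5740 g/L; C(t) = C_ss + (C₀ − C_ss) e^(−a t).
C(13.3) = 1.5740 + (1.5460)·e^(−0.042700·13.3) = 1.5740 + (1.5460)·0.56671 = 2.4501 g/L.

2.45 g/L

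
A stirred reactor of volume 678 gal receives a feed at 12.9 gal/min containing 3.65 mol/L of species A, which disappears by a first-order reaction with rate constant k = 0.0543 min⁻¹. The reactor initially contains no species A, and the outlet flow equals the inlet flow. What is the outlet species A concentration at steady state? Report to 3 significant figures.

0.947 mol/L

Accumulation = in − out − consumed: V dC/dt = Q C_in − Q C − k V C.
At steady state: 0 = Q C_in − (Q + kV) C_ss, so C_ss = Q C_in/(Q + kV).
C_ss = 12.9·3.65/(12.9 + 0.0543·678) = 47.085/49.715 = 0.94709 mol/L.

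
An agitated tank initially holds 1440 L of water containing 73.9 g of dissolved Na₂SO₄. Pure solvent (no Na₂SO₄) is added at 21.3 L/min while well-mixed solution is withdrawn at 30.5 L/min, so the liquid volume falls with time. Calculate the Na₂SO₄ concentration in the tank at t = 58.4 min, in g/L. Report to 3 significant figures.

Let m(t) be the amount of Na₂SO₄. Volume: V(t) = V₀ + (Q_in − Q_out) t = 1440 − 9.2000 t; V(58.4) = 902.72 L.
Solute balance: dm/dt = 0 − Q_out C = −Q_out m/V(t).
dm/m = −Q_out dt/(V₀ − 9.2000 t); integrating gives ln(m/m₀) = −(Q_out/(Q_in−Q_out)) ln(V/V₀).
m = m₀ (V₀/V)^(Q_out/(Q_in−Q_out)) = 73.9 × (1440/902.72)^(-3.3152) = 15.714 g.
C = m/V = 15.714/902.72 = 0.017407 g/L.

0.0174 g/L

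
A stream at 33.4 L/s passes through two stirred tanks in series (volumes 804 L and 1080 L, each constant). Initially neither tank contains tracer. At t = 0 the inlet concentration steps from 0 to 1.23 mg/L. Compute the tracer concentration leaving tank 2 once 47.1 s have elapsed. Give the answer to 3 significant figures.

0.615 mg/L

Species balance on tank i: dCᵢ/dt = (Cᵢ₋₁ − Cᵢ)/τᵢ with τᵢ = Vᵢ/Q.
τ₁ = 804/33.4 = 24.072 s; τ₂ = 1080/33.4 = 32.335 s.
Tank 1: C₁ = C_in(1 − e^(−t/τ₁)). Tank 2 (τ₁ ≠ τ₂): C₂ = C_in[1 − (τ₁ e^(−t/τ₁) − τ₂ e^(−t/τ₂))/(τ₁ − τ₂)].
At t = 47.1: e^(−t/τ₁) = 0.14133, e^(−t/τ₂) = 0.23302.
C₂ = 1.23·[1 − (24.072·0.14133 − 32.335·0.23302)/(-8.2635)] = 1.23·0.49987 = 0.61484 mg/L.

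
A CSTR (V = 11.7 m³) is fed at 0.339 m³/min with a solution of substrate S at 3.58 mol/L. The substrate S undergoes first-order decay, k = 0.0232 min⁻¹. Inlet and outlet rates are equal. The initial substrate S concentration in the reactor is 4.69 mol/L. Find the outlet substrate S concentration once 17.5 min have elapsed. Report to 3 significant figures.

3.07 mol/L

Accumulation = in − out − consumed: V dC/dt = Q C_in − Q C − k V C.
dC/dt = (Q/V) C_in − (Q/V + k) C; effective rate a = Q/V + k = 0.028974 + 0.0232 = 0.052174 min⁻¹.
C_ss = Q C_in/(Q + kV) = 1.9881 mol/L; C(t) = C_ss + (C₀ − C_ss) e^(−a t).
C(17.5) = 1.9881 + (2.7019)·e^(−0.052174·17.5) = 1.9881 + (2.7019)·0.40130 = 3.0724 mol/L.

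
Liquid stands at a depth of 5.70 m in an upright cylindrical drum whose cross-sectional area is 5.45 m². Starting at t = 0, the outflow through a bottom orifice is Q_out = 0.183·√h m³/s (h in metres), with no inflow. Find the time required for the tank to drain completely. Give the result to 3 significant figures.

Unsteady balance on liquid volume: A dh/dt = −0.183 √h.
∫ h^(−1/2) dh = −(0.183/A) ∫ dt, giving 2√h = 2√h₀ − (0.183/A) t.
Tank is empty when √h = 0: t_empty = 2A√h₀/0.183.
t_empty = 2·5.45·√5.70/0.183 = 10.900·2.3875/0.183 = 142.20 s.

142 s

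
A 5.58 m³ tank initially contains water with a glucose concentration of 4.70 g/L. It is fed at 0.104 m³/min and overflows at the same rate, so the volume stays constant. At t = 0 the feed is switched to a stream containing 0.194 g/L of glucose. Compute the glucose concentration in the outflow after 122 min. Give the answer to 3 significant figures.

0.658 g/L

Species balance on the tank: V dC/dt = Q(C_in − C).
So dC/dt = (C_in − C)/τ with τ = V/Q = 5.58/0.104 = 53.654 min.
Solution: C(t) = C_in + (C₀ − C_in) e^(−t/τ).
C(122) = 0.194 + (4.70 − 0.194)·e^(−122/53.654) = 0.194 + (4.5060)·0.10292 = 0.65774 g/L.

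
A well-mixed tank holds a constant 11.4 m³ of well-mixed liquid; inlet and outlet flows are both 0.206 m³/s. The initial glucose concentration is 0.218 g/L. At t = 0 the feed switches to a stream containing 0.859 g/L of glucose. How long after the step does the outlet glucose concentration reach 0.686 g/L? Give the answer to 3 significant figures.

Species balance: V dC/dt = Q(C_in − C) ⇒ τ = V/Q = 55.340 s.
C(t) = C_in + (C₀ − C_in) e^(−t/τ). Set C = 0.686 and solve for t:
e^(−t/τ) = (C − C_in)/(C₀ − C_in) = (0.686 − 0.859)/(0.218 − 0.859) = 0.26989
t = −τ ln(…) = 55.340 × 1.3097 = 72.481 s.

72.5 s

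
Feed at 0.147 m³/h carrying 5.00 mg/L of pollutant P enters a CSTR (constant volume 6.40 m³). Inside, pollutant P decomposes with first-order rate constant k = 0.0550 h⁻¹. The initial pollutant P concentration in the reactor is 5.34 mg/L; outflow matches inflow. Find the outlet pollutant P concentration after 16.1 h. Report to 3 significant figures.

V dC/dt = Q(C_in − C) − k V C.
This is linear with rate a = Q/V + k = 0.077969 h⁻¹.
C_ss = Q C_in/(Q + kV) = 1.4729 mg/L; C(t) = C_ss + (C₀ − C_ss) e^(−a t).
C(16.1) = 1.4729 + (3.8671)·e^(−0.077969·16.1) = 1.4729 + (3.8671)·0.28499 = 2.5750 mg/L.

2.58 mg/L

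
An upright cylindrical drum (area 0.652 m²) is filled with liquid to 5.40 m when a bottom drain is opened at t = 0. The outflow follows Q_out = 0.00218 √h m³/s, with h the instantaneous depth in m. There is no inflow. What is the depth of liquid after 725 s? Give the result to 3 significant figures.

With no inflow, A dh/dt = −0.00218 √h.
This is separable: 2 d(√h)/dt = −0.00218/A, so √h = √h₀ − (0.00218/(2A)) t.
√h = √5.40 − 0.00218·725/(2·0.652) = 2.3238 − 1.2120 = 1.1118.
h = 1.1118² = 1.2360 m.

1.24 m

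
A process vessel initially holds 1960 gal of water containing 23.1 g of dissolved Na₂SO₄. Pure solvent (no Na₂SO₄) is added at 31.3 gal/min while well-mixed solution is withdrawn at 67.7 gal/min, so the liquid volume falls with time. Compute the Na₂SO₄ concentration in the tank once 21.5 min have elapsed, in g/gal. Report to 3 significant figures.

Total volume: dV/dt = Q_in − Q_out = -36.400 gal/min, so V(t) = 1960 − 36.400 t and V(21.5) = 1177.4 gal.
No Na₂SO₄ enters, so dm/dt = −Q_out · (m/V).
Separate: dm/m = −Q_out dt/V(t) ⇒ ln(m/m₀) = −(Q_out/(Q_in−Q_out)) ln(V/V₀).
m = m₀ (V₀/V)^(Q_out/(Q_in−Q_out)) = 23.1 × (1960/1177.4)^(-1.8599) = 8.9528 g.
C = m/V = 8.9528/1177.4 = 0.0076039 g/gal.

0.00760 g/gal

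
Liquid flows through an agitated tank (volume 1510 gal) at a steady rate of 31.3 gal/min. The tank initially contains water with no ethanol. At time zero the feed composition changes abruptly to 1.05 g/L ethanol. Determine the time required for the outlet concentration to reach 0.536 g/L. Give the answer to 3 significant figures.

34.5 min

Transient balance on the dissolved component: V dC/dt = Q(C_in − C), so τ = V/Q = 48.243 min.
C(t) = C_in + (C₀ − C_in) e^(−t/τ). Set C = 0.536 and solve for t:
e^(−t/τ) = (C − C_in)/(C₀ − C_in) = (0.536 − 1.05)/(0 − 1.05) = 0.48952
t = −τ ln(…) = 48.243 × 0.71432 = 34.461 min.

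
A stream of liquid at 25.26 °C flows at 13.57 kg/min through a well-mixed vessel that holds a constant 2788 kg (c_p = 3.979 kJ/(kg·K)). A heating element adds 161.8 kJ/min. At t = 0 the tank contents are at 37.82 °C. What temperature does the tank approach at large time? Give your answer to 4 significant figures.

28.26 °C

First-law balance (no shaft work): M c_p dT/dt = ṁ c_p (T_in − T) + 161.8.
At steady state dT/dt = 0 ⇒ T_ss = T_in + Q̇/(ṁ c_p) = 25.26 + 161.8/(13.57·3.979) = 28.2566 °C.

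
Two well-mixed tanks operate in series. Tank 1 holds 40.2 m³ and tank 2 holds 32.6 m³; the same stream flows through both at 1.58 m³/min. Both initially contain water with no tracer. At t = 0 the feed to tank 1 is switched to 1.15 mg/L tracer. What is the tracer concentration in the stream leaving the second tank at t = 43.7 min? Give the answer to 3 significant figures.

Time constants: τᵢ = Vᵢ/Q for each well-mixed tank.
τ₁ = 40.2/1.58 = 25.443 min; τ₂ = 32.6/1.58 = 20.633 min.
Tank 1: C₁ = C_in(1 − e^(−t/τ₁)). Tank 2 (τ₁ ≠ τ₂): C₂ = C_in[1 − (τ₁ e^(−t/τ₁) − τ₂ e^(−t/τ₂))/(τ₁ − τ₂)].
At t = 43.7: e^(−t/τ₁) = 0.17950, e^(−t/τ₂) = 0.12027.
C₂ = 1.15·[1 − (25.443·0.17950 − 20.633·0.12027)/(4.8101)] = 1.15·0.56644 = 0.65140 mg/L.

0.651 mg/L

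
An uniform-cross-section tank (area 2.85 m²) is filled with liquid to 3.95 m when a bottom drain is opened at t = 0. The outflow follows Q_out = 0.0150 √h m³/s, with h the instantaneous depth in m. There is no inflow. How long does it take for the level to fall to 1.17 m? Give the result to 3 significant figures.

344 s

With no inflow, A dh/dt = −0.0150 √h.
This is separable: 2 d(√h)/dt = −0.0150/A, so √h = √h₀ − (0.0150/(2A)) t.
t = 2A(√h₀ − √h)/0.0150 = 2·2.85·(√3.95 − √1.17)/0.0150
  = 5.7000 × (1.9875 − 1.0817) / 0.0150 = 344.20 s.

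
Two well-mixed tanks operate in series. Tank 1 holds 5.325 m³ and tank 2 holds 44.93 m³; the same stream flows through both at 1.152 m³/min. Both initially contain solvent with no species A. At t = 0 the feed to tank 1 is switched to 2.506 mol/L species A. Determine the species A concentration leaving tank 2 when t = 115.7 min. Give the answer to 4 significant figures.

Species balance on tank i: dCᵢ/dt = (Cᵢ₋₁ − Cᵢ)/τᵢ with τᵢ = Vᵢ/Q.
τ₁ = 5.325/1.152 = 4.62240 min; τ₂ = 44.93/1.152 = 39.0017 min.
Solving the cascade with C₁(0)=C₂(0)=0 gives C₂(t) = C_in[1 − (τ₁ e^(−t/τ₁) − τ₂ e^(−t/τ₂))/(τ₁ − τ₂)].
At t = 115.7: e^(−t/τ₁) = 1.34733e-11, e^(−t/τ₂) = 0.0514814.
C₂ = 2.506·[1 − (4.62240·1.34733e-11 − 39.0017·0.0514814)/(-34.3793)] = 2.506·0.941597 = 2.35964 mol/L.

2.360 mol/L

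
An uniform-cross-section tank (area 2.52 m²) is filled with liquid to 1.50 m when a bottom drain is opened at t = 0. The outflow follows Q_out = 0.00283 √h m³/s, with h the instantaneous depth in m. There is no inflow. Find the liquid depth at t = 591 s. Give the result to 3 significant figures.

A dh/dt = −Q_out = −0.00283 √h.
This is separable: 2 d(√h)/dt = −0.00283/A, so √h = √h₀ − (0.00283/(2A)) t.
√h = √1.50 − 0.00283·591/(2·2.52) = 1.2247 − 0.33185 = 0.89289.
h = 0.89289² = 0.79726 m.

0.797 m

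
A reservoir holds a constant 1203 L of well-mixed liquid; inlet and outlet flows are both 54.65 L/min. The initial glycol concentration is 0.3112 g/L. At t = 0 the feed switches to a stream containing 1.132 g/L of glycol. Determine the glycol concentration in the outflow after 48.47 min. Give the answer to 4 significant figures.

Transient balance on the dissolved component: V dC/dt = Q(C_in − C).
Rewrite as dC/dt + C/τ = C_in/τ, τ = V/Q = 22.0128 min.
C approaches C_in exponentially: C(t) = C_in + (C₀ − C_in) e^(−t/τ).
C(48.47) = 1.132 + (0.3112 − 1.132)·e^(−48.47/22.0128) = 1.132 + (-0.820800)·0.110593 = 1.04123 g/L.

1.041 g/L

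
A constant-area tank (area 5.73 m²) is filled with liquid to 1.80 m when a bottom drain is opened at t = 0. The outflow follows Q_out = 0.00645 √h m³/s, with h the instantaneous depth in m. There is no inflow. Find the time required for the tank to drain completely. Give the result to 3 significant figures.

2380 s

With no inflow, A dh/dt = −0.00645 √h.
∫ h^(−1/2) dh = −(0.00645/A) ∫ dt, giving 2√h = 2√h₀ − (0.00645/A) t.
Set h = 0: 2√h₀ = (0.00645/A) t_empty ⇒ t_empty = 2A√h₀/0.00645.
t_empty = 2·5.73·√1.80/0.00645 = 11.460·1.3416/0.00645 = 2383.8 s.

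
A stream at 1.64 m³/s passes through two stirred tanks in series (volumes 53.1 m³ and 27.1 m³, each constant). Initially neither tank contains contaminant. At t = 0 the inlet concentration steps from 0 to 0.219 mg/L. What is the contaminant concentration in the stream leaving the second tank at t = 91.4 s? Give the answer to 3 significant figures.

Time constants: τᵢ = Vᵢ/Q for each well-mixed tank.
τ₁ = 53.1/1.64 = 32.378 s; τ₂ = 27.1/1.64 = 16.524 s.
Solving the cascade with C₁(0)=C₂(0)=0 gives C₂(t) = C_in[1 − (τ₁ e^(−t/τ₁) − τ₂ e^(−t/τ₂))/(τ₁ − τ₂)].
At t = 91.4: e^(−t/τ₁) = 0.059433, e^(−t/τ₂) = 0.0039612.
C₂ = 0.219·[1 − (32.378·0.059433 − 16.524·0.0039612)/(15.854)] = 0.219·0.88275 = 0.19332 mg/L.

0.193 mg/L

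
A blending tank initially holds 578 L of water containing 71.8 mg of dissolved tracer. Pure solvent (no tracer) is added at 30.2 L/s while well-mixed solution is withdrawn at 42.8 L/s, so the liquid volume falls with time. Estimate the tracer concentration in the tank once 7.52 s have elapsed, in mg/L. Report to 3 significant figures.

0.0809 mg/L

Let m(t) be the amount of tracer. Volume: V(t) = V₀ + (Q_in − Q_out) t = 578 − 12.600 t; V(7.52) = 483.25 L.
No tracer enters, so dm/dt = −Q_out · (m/V).
dm/m = −Q_out dt/(V₀ − 12.600 t); integrating gives ln(m/m₀) = −(Q_out/(Q_in−Q_out)) ln(V/V₀).
m = m₀ (V₀/V)^(Q_out/(Q_in−Q_out)) = 71.8 × (578/483.25)^(-3.3968) = 39.084 mg.
C = m/V = 39.084/483.25 = 0.080877 mg/L.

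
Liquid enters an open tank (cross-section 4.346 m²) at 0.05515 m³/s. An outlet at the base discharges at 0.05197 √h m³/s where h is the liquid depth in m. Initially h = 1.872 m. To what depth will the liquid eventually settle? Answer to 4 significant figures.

1.126 m

A dh/dt = Q_in − 0.05197 √h. Steady state requires inflow = outflow:
Q_in = 0.05197 √h_ss ⇒ √h_ss = 0.05515/0.05197 = 1.06119.
h_ss = 1.06119² = 1.12612 m. (Since h₀ = 1.872 m > h_ss, the level will fall toward this value.)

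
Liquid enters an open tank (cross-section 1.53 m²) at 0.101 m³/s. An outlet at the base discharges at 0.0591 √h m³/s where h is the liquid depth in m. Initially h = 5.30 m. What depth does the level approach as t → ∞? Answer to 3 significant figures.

2.92 m

A dh/dt = Q_in − 0.0591 √h. Steady state requires inflow = outflow:
Q_in = 0.0591 √h_ss ⇒ √h_ss = 0.101/0.0591 = 1.7090.
h_ss = 1.7090² = 2.9206 m. (Since h₀ = 5.30 m > h_ss, the level will fall toward this value.)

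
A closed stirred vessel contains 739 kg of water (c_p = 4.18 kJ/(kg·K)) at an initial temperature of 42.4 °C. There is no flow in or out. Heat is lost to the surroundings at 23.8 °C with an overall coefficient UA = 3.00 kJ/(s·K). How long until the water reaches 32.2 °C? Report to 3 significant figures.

First-law balance (no shaft work): M c_p dT/dt = −UA(T − T_amb).
τ = M c_p/UA = 1029.7 s; T_ss = T_amb = 23.800 °C.
T(t) = T_ss + (T₀ − T_ss)e^(−t/τ); set T = 32.2:
t = −τ ln[(T − T_ss)/(T₀ − T_ss)] = −1029.7 · ln(0.45161) = 818.52 s.

819 s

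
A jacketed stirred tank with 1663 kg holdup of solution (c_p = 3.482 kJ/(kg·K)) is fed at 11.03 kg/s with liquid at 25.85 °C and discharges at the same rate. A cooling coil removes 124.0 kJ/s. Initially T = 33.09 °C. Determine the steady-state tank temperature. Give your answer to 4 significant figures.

22.62 °C

M c_p dT/dt = ṁ c_p (T_in − T) − Q̇.
At steady state dT/dt = 0 ⇒ T_ss = T_in − Q̇/(ṁ c_p) = 25.85 − 124.0/(11.03·3.482) = 22.6214 °C.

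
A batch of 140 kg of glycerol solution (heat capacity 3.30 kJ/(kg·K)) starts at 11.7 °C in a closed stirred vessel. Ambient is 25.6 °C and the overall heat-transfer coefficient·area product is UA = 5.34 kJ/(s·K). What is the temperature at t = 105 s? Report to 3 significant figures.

Energy balance: M c_p dT/dt = −UA(T − T_amb).
dT/dt = (T_ss − T)/τ with T_ss = T_amb = 25.600 °C, τ = M c_p/UA = 140·3.30/5.34 = 86.517 s.
Solution: T(t) = T_ss + (T₀ − T_ss) e^(−t/τ).
T(105) = 25.600 + (-13.900)·0.29711 = 21.470 °C.

21.5 °C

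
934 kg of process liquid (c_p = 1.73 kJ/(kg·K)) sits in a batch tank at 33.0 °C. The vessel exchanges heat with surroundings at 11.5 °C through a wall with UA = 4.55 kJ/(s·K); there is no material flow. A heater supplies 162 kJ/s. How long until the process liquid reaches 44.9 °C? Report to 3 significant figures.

659 s

Lumped-capacitance energy balance: M c_p dT/dt = UA(T_amb − T) + Q̇.
τ = M c_p/UA = 355.13 s; T_ss = T_amb + Q̇/UA = 11.5 + 162/4.55 = 47.104 °C.
T(t) = T_ss + (T₀ − T_ss)e^(−t/τ); set T = 44.9:
t = −τ ln[(T − T_ss)/(T₀ − T_ss)] = −355.13 · ln(0.15629) = 659.12 s.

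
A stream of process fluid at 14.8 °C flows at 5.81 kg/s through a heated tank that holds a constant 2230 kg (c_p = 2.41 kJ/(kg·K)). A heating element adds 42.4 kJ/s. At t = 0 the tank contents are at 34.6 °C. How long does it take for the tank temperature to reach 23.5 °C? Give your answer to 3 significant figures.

416 s

M c_p dT/dt = ṁ c_p (T_in − T) + Q̇.
τ = M/ṁ = 383.82 s; T_ss = T_in + Q̇/(ṁ c_p) = 17.828 °C.
T(t) = T_ss + (T₀ − T_ss) e^(−t/τ). Set T = 23.5:
e^(−t/τ) = (23.5 − 17.828)/(34.6 − 17.828) = 0.33818
t = −383.82 · ln(0.33818) = 416.13 s.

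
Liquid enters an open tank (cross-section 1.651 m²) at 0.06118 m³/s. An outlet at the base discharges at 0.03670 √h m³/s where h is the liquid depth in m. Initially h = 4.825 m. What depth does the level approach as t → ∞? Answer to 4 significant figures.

Accumulation of liquid (constant cross-section A): A dh/dt = Q_in − 0.03670 √h. At steady state dh/dt = 0:
Q_in = 0.03670 √h_ss ⇒ √h_ss = 0.06118/0.03670 = 1.66703.
h_ss = 1.66703² = 2.77899 m. (Since h₀ = 4.825 m > h_ss, the level will fall toward this value.)

2.779 m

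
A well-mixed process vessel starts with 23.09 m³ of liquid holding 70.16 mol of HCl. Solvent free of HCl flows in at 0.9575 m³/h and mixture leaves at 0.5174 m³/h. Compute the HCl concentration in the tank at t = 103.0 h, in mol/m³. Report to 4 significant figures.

0.2859 mol/m³

Total volume: dV/dt = Q_in − Q_out = 0.440100 m³/h, so V(t) = 23.09 + 0.440100 t and V(103.0) = 68.4203 m³.
Solute balance: dm/dt = 0 − Q_out C = −Q_out m/V(t).
Separate: dm/m = −Q_out dt/V(t) ⇒ ln(m/m₀) = −(Q_out/(Q_in−Q_out)) ln(V/V₀).
m = m₀ (V₀/V)^(Q_out/(Q_in−Q_out)) = 70.16 × (23.09/68.4203)^(1.17564) = 19.5644 mol.
C = m/V = 19.5644/68.4203 = 0.285945 mol/m³.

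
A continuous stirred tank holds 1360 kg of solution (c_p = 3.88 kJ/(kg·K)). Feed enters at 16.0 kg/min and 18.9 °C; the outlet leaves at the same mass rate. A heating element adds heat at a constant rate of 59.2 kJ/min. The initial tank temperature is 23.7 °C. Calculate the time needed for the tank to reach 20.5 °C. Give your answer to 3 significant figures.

152 min

M c_p dT/dt = ṁ c_p (T_in − T) + Q̇.
τ = M/ṁ = 85.000 min; T_ss = T_in + Q̇/(ṁ c_p) = 19.854 °C.
T(t) = T_ss + (T₀ − T_ss) e^(−t/τ). Set T = 20.5:
e^(−t/τ) = (20.5 − 19.854)/(23.7 − 19.854) = 0.16805
t = −85.000 · ln(0.16805) = 151.60 min.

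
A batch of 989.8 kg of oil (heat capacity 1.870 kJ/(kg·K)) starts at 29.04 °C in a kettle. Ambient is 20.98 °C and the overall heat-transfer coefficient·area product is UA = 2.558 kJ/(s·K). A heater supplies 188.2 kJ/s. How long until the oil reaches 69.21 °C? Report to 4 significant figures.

M c_p dT/dt = −UA(T − T_amb) + Q̇.
τ = M c_p/UA = 723.583 s; T_ss = T_amb + Q̇/UA = 20.98 + 188.2/2.558 = 94.5531 °C.
T(t) = T_ss + (T₀ − T_ss)e^(−t/τ); set T = 69.21:
t = −τ ln[(T − T_ss)/(T₀ − T_ss)] = −723.583 · ln(0.386840) = 687.219 s.

687.2 s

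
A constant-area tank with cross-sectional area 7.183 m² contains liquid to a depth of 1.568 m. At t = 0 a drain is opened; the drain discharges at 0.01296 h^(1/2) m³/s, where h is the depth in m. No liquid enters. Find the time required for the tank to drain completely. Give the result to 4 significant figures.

1388 s

A dh/dt = −Q_out = −0.01296 √h.
This is separable: 2 d(√h)/dt = −0.01296/A, so √h = √h₀ − (0.01296/(2A)) t.
Set h = 0: 2√h₀ = (0.01296/A) t_empty ⇒ t_empty = 2A√h₀/0.01296.
t_empty = 2·7.183·√1.568/0.01296 = 14.3660·1.25220/0.01296 = 1388.05 s.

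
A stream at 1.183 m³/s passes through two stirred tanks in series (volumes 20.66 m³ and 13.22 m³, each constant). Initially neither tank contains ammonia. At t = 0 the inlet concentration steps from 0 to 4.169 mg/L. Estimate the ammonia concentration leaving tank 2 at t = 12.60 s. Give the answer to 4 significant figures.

0.9412 mg/L

Time constants: τᵢ = Vᵢ/Q for each well-mixed tank.
τ₁ = 20.66/1.183 = 17.4641 s; τ₂ = 13.22/1.183 = 11.1750 s.
Solving the cascade with C₁(0)=C₂(0)=0 gives C₂(t) = C_in[1 − (τ₁ e^(−t/τ₁) − τ₂ e^(−t/τ₂))/(τ₁ − τ₂)].
At t = 12.60: e^(−t/τ₁) = 0.486032, e^(−t/τ₂) = 0.323836.
C₂ = 4.169·[1 − (17.4641·0.486032 − 11.1750·0.323836)/(6.28910)] = 4.169·0.225765 = 0.941214 mg/L.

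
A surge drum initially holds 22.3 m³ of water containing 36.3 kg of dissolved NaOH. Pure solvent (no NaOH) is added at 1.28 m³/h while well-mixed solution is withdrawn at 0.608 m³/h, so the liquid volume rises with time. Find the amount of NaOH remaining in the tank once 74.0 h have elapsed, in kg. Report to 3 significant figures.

Let m(t) be the amount of NaOH. Volume: V(t) = V₀ + (Q_in − Q_out) t = 22.3 + 0.67200 t; V(74.0) = 72.028 m³.
Solute balance: dm/dt = 0 − Q_out C = −Q_out m/V(t).
Separate: dm/m = −Q_out dt/V(t) ⇒ ln(m/m₀) = −(Q_out/(Q_in−Q_out)) ln(V/V₀).
m = m₀ (V₀/V)^(Q_out/(Q_in−Q_out)) = 36.3 × (22.3/72.028)^(0.90476) = 12.566 kg.

12.6 kg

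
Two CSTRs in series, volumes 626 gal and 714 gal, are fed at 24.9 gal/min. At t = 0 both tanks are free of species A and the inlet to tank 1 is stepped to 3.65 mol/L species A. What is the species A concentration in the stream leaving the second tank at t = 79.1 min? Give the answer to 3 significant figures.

Time constants: τᵢ = Vᵢ/Q for each well-mixed tank.
τ₁ = 626/24.9 = 25.141 min; τ₂ = 714/24.9 = 28.675 min.
Tank 1: C₁ = C_in(1 − e^(−t/τ₁)). Tank 2 (τ₁ ≠ τ₂): C₂ = C_in[1 − (τ₁ e^(−t/τ₁) − τ₂ e^(−t/τ₂))/(τ₁ − τ₂)].
At t = 79.1: e^(−t/τ₁) = 0.043011, e^(−t/τ₂) = 0.063385.
C₂ = 3.65·[1 − (25.141·0.043011 − 28.675·0.063385)/(-3.5341)] = 3.65·0.79168 = 2.8896 mol/L.

2.89 mol/L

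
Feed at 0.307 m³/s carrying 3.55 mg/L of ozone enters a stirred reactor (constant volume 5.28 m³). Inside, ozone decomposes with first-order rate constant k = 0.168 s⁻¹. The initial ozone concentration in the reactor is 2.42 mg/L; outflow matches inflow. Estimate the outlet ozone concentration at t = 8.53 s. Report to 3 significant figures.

Species balance: V dC/dt = Q C_in − Q C − k V C.
dC/dt = (Q/V) C_in − (Q/V + k) C; effective rate a = Q/V + k = 0.058144 + 0.168 = 0.22614 s⁻¹.
C_ss = Q C_in/(Q + kV) = 0.91274 mg/L; C(t) = C_ss + (C₀ − C_ss) e^(−a t).
C(8.53) = 0.91274 + (1.5073)·e^(−0.22614·8.53) = 0.91274 + (1.5073)·0.14529 = 1.1317 mg/L.

1.13 mg/L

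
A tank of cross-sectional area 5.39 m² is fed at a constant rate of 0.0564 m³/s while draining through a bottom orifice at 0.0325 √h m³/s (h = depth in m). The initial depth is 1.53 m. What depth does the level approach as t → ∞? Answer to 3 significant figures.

Mass balance (ρ constant): A dh/dt = Q_in − 0.0325 √h. At steady state dh/dt = 0:
Q_in = 0.0325 √h_ss ⇒ √h_ss = 0.0564/0.0325 = 1.7354.
h_ss = 1.7354² = 3.0116 m. (Since h₀ = 1.53 m < h_ss, the level will rise toward this value.)

3.01 m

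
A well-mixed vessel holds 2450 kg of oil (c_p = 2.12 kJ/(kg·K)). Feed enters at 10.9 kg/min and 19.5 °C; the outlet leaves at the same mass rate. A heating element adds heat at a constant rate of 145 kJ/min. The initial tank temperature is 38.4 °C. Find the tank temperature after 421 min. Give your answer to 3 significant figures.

27.7 °C

Unsteady energy balance on the tank contents: M c_p dT/dt = ṁ c_p (T_in − T) + 145.
τ = M/ṁ = 224.77 min; T_ss = T_in + Q̇/(ṁ c_p) = 19.5 + 145/(10.9·2.12) = 25.775 °C.
T approaches T_ss exponentially: T(t) = T_ss + (T₀ − T_ss) e^(−t/τ).
T(421) = 25.775 + (12.625)·e^(−421/224.77) = 25.775 + (12.625)·0.15366 = 27.715 °C.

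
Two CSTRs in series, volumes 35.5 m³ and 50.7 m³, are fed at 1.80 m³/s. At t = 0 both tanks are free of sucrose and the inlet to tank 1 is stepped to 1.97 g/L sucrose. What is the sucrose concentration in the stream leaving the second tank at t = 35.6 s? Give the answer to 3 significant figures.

0.870 g/L

Species balance on tank i: dCᵢ/dt = (Cᵢ₋₁ − Cᵢ)/τᵢ with τᵢ = Vᵢ/Q.
τ₁ = 35.5/1.80 = 19.722 s; τ₂ = 50.7/1.80 = 28.167 s.
Solving the cascade with C₁(0)=C₂(0)=0 gives C₂(t) = C_in[1 − (τ₁ e^(−t/τ₁) − τ₂ e^(−t/τ₂))/(τ₁ − τ₂)].
At t = 35.6: e^(−t/τ₁) = 0.16446, e^(−t/τ₂) = 0.28255.
C₂ = 1.97·[1 − (19.722·0.16446 − 28.167·0.28255)/(-8.4444)] = 1.97·0.44166 = 0.87007 g/L.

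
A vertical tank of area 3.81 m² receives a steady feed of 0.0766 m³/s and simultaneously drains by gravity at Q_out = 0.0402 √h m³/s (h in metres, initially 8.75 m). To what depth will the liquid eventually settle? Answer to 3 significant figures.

3.63 m

A dh/dt = Q_in − 0.0402 √h. Steady state requires inflow = outflow:
Q_in = 0.0402 √h_ss ⇒ √h_ss = 0.0766/0.0402 = 1.9055.
h_ss = 1.9055² = 3.6308 m. (Since h₀ = 8.75 m > h_ss, the level will fall toward this value.)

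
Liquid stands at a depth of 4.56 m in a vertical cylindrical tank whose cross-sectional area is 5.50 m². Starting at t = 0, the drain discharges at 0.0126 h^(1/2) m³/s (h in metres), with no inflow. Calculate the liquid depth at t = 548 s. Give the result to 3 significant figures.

Mass balance (ρ constant): A dh/dt = −0.0126 √h.
Separate and integrate: 2(√h − √h₀) = −(0.0126/A) t.
√h = √4.56 − 0.0126·548/(2·5.50) = 2.1354 − 0.62771 = 1.5077.
h = 1.5077² = 2.2732 m.

2.27 m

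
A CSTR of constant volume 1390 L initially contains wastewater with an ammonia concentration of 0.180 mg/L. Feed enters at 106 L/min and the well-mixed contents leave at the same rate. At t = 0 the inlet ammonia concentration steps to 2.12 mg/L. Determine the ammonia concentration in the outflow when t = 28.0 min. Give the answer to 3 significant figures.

1.89 mg/L

Mass balance on the solute (V constant): V dC/dt = Q(C_in − C).
Time constant τ = V/Q = 1390/106 = 13.113 min.
Solution: C(t) = C_in + (C₀ − C_in) e^(−t/τ).
C(28.0) = 2.12 + (0.180 − 2.12)·e^(−28.0/13.113) = 2.12 + (-1.9400)·0.11821 = 1.8907 mg/L.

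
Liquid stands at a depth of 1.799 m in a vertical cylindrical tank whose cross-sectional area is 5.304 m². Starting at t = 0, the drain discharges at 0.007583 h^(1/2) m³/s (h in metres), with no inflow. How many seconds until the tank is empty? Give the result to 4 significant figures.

1876 s

A dh/dt = −Q_out = −0.007583 √h.
This is separable: 2 d(√h)/dt = −0.007583/A, so √h = √h₀ − (0.007583/(2A)) t.
Set h = 0: 2√h₀ = (0.007583/A) t_empty ⇒ t_empty = 2A√h₀/0.007583.
t_empty = 2·5.304·√1.799/0.007583 = 10.6080·1.34127/0.007583 = 1876.32 s.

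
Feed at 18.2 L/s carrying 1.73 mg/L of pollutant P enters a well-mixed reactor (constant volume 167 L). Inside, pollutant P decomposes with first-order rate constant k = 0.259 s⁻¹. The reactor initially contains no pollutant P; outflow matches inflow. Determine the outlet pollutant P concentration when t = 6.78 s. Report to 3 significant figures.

0.470 mg/L

Accumulation = in − out − consumed: V dC/dt = Q C_in − Q C − k V C.
This is linear with rate a = Q/V + k = 0.36798 s⁻¹.
C_ss = Q C_in/(Q + kV) = 0.51236 mg/L; C(t) = C_ss + (C₀ − C_ss) e^(−a t).
C(6.78) = 0.51236 + (-0.51236)·e^(−0.36798·6.78) = 0.51236 + (-0.51236)·0.082503 = 0.47009 mg/L.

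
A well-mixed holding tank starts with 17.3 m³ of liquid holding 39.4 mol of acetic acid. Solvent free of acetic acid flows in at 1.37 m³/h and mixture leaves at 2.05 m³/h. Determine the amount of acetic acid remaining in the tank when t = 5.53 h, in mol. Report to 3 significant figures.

18.8 mol

Let m(t) be the amount of acetic acid. Volume: V(t) = V₀ + (Q_in − Q_out) t = 17.3 − 0.68000 t; V(5.53) = 13.540 m³.
No acetic acid enters, so dm/dt = −Q_out · (m/V).
dm/m = −Q_out dt/(V₀ − 0.68000 t); integrating gives ln(m/m₀) = −(Q_out/(Q_in−Q_out)) ln(V/V₀).
m = m₀ (V₀/V)^(Q_out/(Q_in−Q_out)) = 39.4 × (17.3/13.540)^(-3.0147) = 18.820 mol.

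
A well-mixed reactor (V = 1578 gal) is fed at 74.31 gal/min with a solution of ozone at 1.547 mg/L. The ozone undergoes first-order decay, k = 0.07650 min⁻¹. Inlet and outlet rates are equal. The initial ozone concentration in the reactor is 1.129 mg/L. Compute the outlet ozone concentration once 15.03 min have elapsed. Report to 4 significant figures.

0.6736 mg/L

V dC/dt = Q(C_in − C) − k V C.
This is linear with rate a = Q/V + k = 0.123591 min⁻¹.
C_ss = Q C_in/(Q + kV) = 0.589444 mg/L; C(t) = C_ss + (C₀ − C_ss) e^(−a t).
C(15.03) = 0.589444 + (0.539556)·e^(−0.123591·15.03) = 0.589444 + (0.539556)·0.156050 = 0.673642 mg/L.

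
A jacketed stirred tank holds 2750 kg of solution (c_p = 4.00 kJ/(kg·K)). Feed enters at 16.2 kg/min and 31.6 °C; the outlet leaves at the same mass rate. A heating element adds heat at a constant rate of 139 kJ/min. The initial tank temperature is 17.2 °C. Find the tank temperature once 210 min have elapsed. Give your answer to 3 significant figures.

28.9 °C

Unsteady energy balance on the tank contents: M c_p dT/dt = ṁ c_p (T_in − T) + 139.
Rearrange: dT/dt = (T_ss − T)/τ with τ = M/ṁ = 169.75 min and T_ss = T_in + Q̇/(ṁ c_p) = 33.745 °C.
This is linear first-order; T(t) = T_ss + (T₀ − T_ss) e^(−t/τ).
T(210) = 33.745 + (-16.545)·e^(−210/169.75) = 33.745 + (-16.545)·0.29023 = 28.943 °C.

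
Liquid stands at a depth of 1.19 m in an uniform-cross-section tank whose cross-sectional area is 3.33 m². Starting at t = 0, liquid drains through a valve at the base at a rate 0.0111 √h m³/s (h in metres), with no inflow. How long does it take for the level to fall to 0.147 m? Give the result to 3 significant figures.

A dh/dt = −Q_out = −0.0111 √h.
This is separable: 2 d(√h)/dt = −0.0111/A, so √h = √h₀ − (0.0111/(2A)) t.
t = 2A(√h₀ − √h)/0.0111 = 2·3.33·(√1.19 − √0.147)/0.0111
  = 6.6600 × (1.0909 − 0.38341) / 0.0111 = 424.48 s.

424 s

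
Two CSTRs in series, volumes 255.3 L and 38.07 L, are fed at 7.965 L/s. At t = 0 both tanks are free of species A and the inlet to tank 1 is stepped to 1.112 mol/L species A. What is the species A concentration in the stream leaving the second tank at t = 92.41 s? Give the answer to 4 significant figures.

Time constants: τᵢ = Vᵢ/Q for each well-mixed tank.
τ₁ = 255.3/7.965 = 32.0527 s; τ₂ = 38.07/7.965 = 4.77966 s.
Tank 1: C₁ = C_in(1 − e^(−t/τ₁)). Tank 2 (τ₁ ≠ τ₂): C₂ = C_in[1 − (τ₁ e^(−t/τ₁) − τ₂ e^(−t/τ₂))/(τ₁ − τ₂)].
At t = 92.41: e^(−t/τ₁) = 0.0559632, e^(−t/τ₂) = 4.01188e-09.
C₂ = 1.112·[1 − (32.0527·0.0559632 − 4.77966·4.01188e-09)/(27.2731)] = 1.112·0.934229 = 1.03886 mol/L.

1.039 mol/L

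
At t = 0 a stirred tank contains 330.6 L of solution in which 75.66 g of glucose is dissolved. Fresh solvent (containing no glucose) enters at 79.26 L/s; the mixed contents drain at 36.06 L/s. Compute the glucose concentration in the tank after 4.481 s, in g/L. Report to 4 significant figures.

Let m(t) be the amount of glucose. Volume: V(t) = V₀ + (Q_in − Q_out) t = 330.6 + 43.2000 t; V(4.481) = 524.179 L.
Species balance (pure solvent in): dm/dt = −Q_out · m/V(t).
Separate: dm/m = −Q_out dt/V(t) ⇒ ln(m/m₀) = −(Q_out/(Q_in−Q_out)) ln(V/V₀).
m = m₀ (V₀/V)^(Q_out/(Q_in−Q_out)) = 75.66 × (330.6/524.179)^(0.834722) = 51.4961 g.
C = m/V = 51.4961/524.179 = 0.0982414 g/L.

0.09824 g/L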